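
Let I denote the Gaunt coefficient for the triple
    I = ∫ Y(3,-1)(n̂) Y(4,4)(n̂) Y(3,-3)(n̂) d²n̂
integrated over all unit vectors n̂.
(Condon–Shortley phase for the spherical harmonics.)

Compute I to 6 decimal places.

-0.166198

Checks pass: Σm=0; 10 even; l₃=3∈[1,7].
(2·3+1)(2·4+1)(2·3+1) = 441
Δ: 4! 2! 4! / 11! → 1/34650
sum: t=1:−1/72 t=2:+1/16 t=3:−1/72 = 5/144
3j²(3 4 3; 0 0 0) = Δ·Π!·Σ² = 2/77  (sign -1)
sum: t=4:+1/1152 = 1/1152
3j²(3 4 3; -1 4 -3) = Δ·Π!·Σ² = 1/33  (sign +1)
combine: 4πI² = 441·2/77·1/33 = 42/121
take √, sign -1: I = -0.16619847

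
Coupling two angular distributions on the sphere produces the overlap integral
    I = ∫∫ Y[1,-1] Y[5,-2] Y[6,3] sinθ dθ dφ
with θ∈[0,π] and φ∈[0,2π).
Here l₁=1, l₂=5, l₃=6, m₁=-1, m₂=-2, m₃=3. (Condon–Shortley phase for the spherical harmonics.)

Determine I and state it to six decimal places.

Rules hold: Σm=0, L=12 even, 4≤6≤6.
N = 3·11·13 = 429
Δ = 0!·2!·10!/13! = 1/858
Racah Σ t=0..0: t=0:+1/14400 = 1/14400
⇒ 3j(1 5 6; 0 0 0)² = 6/143, sgn +1
Racah Σ t=0..0: t=0:+1/60480 = 1/60480
⇒ 3j(1 5 6; -1 -2 3)² = 6/143, sgn -1
4πI² = N·(3j₀)²·(3jₘ)² = 108/143
I = -1·√(0.755245/4π) = -0.24515397

-0.245154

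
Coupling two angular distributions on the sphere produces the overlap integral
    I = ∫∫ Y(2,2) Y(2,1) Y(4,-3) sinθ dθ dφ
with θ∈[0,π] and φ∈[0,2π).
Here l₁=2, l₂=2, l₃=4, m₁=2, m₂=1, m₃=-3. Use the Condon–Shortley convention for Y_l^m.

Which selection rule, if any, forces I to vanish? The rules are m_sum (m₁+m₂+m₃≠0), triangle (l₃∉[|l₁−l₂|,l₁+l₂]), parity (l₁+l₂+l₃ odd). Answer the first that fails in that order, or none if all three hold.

none

Σmᵢ = 0  ✓
l₃∈[|l₁−l₂|,l₁+l₂]=[0,4], have l₃=4  ✓
Σlᵢ = 8 ⇒ even  ✓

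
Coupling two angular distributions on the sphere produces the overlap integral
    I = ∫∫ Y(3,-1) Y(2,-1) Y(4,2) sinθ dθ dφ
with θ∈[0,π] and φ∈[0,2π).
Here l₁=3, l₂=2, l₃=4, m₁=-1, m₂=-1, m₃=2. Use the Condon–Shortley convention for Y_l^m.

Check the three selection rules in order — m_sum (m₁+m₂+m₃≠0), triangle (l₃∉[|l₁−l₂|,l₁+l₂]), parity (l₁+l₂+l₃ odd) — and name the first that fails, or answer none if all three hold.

parity

Σmᵢ = 0  ✓
l₃∈[|l₁−l₂|,l₁+l₂]=[1,5], have l₃=4  ✓
Σlᵢ = 9 ⇒ odd  ✗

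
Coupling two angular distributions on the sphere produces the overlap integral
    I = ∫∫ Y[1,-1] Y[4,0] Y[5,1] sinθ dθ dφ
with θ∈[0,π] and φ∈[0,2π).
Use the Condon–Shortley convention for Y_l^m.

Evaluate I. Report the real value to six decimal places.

-0.190188

Checks pass: Σm=0; 10 even; l₃=5∈[3,5].
(2·1+1)(2·4+1)(2·5+1) = 297
Δ: 0! 2! 8! / 11! → 1/495
sum: t=0:+1/576 = 1/576
3j²(1 4 5; 0 0 0) = Δ·Π!·Σ² = 5/99  (sign -1)
sum: t=0:+1/1152 = 1/1152
3j²(1 4 5; -1 0 1) = Δ·Π!·Σ² = 1/33  (sign +1)
combine: 4πI² = 297·5/99·1/33 = 5/11
take √, sign -1: I = -0.19018827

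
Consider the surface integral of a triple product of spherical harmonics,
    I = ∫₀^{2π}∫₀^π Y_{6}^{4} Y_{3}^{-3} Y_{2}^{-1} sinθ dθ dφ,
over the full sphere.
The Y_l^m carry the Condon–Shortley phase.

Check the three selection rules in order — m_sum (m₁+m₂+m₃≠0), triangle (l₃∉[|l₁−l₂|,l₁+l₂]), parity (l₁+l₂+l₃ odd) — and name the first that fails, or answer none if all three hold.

triangle

Σmᵢ = 0  ✓
l₃∈[|l₁−l₂|,l₁+l₂]=[3,9], have l₃=2  ✗
Σlᵢ = 11 ⇒ odd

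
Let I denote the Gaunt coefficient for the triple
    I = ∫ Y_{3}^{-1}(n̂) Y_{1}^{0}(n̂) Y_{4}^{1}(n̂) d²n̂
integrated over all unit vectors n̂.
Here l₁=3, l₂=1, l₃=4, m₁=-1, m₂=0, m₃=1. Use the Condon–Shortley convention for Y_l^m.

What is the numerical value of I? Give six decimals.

-0.238414

Checks pass: Σm=0; 8 even; l₃=4∈[2,4].
(2·3+1)(2·1+1)(2·4+1) = 189
Δ: 0! 6! 2! / 9! → 1/252
sum: t=0:+1/36 = 1/36
3j²(3 1 4; 0 0 0) = Δ·Π!·Σ² = 4/63  (sign +1)
sum: t=0:+1/48 = 1/48
3j²(3 1 4; -1 0 1) = Δ·Π!·Σ² = 5/84  (sign -1)
combine: 4πI² = 189·4/63·5/84 = 5/7
take √, sign -1: I = -0.23841361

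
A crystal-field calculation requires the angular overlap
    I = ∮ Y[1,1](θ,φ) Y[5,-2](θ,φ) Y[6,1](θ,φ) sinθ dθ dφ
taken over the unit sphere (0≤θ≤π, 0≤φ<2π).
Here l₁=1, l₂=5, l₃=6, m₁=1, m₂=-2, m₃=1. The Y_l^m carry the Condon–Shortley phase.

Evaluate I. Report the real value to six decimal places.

Rules hold: Σm=0, L=12 even, 4≤6≤6.
N = 3·11·13 = 429
Δ = 0!·2!·10!/13! = 1/858
Racah Σ t=0..0: t=0:+1/14400 = 1/14400
⇒ 3j(1 5 6; 0 0 0)² = 6/143, sgn +1
Racah Σ t=0..0: t=0:+1/60480 = 1/60480
⇒ 3j(1 5 6; 1 -2 1)² = 5/429, sgn -1
4πI² = N·(3j₀)²·(3jₘ)² = 30/143
I = -1·√(0.20979/4π) = -0.12920749

-0.129207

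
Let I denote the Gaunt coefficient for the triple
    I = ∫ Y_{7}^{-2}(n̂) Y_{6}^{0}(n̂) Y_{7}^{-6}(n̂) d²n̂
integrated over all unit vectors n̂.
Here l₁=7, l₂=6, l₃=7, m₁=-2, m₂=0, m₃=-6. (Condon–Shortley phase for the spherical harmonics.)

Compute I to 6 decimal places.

-2 + 0 − 6 = -8 ≠ 0: azimuthal integral kills it; I = 0

0.000000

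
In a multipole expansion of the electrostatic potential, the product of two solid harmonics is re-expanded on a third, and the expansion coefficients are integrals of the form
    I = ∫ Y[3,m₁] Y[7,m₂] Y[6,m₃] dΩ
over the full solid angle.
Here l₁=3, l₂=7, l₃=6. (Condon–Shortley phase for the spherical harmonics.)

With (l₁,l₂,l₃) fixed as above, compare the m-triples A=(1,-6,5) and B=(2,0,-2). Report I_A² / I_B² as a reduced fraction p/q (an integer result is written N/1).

l's match ⇒ only the (l;m) 3-j factors differ between A and B.
A: triangle coeff Δ(3,7,6) = 1/2042040; Σ_t [0,1]: t=0:+1/17418240 t=1:−1/21772800 = 1/87091200; (3j)²=11/14280 [(3 7 6; 1 -6 5)], sign=-1
B: triangle coeff Δ(3,7,6) = 1/2042040; Σ_t [0,1]: t=0:+1/725760 t=1:−1/207360 = -1/290304; (3j)²=125/7293 [(3 7 6; 2 0 -2)], sign=-1
I_A²/I_B² = (11/14280)/(125/7293) = 1573/35000

1573/35000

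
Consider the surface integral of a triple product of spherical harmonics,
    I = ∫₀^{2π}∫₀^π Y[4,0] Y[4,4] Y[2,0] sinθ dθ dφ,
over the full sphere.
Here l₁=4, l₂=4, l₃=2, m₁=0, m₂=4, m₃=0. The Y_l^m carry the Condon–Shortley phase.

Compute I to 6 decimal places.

0.000000

m-sum = 0 + 4 + 0 = 4 ≠ 0 ⇒ I = 0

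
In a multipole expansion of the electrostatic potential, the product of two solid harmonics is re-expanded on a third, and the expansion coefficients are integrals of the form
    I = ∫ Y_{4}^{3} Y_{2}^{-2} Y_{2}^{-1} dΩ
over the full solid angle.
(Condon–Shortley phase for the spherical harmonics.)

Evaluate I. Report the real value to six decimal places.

-0.238414

m-sum 0 ✓  L=8 even ✓  2≤2≤6 ✓
Π(2lᵢ+1) = 9×5×5 = 225
triangle coeff Δ(4,2,2) = 1/630
Σ_t [2,2]: t=2:+1/16 = 1/16
(3j)²=2/35 [(4 2 2; 0 0 0)], sign=+1
Σ_t [0,0]: t=0:+1/144 = 1/144
(3j)²=1/18 [(4 2 2; 3 -2 -1)], sign=-1
⇒ 4πI² = 5/7
I = (-1)√(5/7/(4π)) = -0.23841361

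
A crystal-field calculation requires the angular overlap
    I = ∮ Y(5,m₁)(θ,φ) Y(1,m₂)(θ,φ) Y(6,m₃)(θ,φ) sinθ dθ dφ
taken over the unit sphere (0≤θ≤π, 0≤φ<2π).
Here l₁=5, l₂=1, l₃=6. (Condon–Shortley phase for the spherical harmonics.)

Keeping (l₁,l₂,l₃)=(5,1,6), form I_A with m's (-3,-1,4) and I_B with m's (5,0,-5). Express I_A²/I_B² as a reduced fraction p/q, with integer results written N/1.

l's match ⇒ only the (l;m) 3-j factors differ between A and B.
A: triangle coeff Δ(5,1,6) = 1/858; Σ_t [0,0]: t=0:+1/161280 = 1/161280; (3j)²=15/286 [(5 1 6; -3 -1 4)], sign=+1
B: triangle coeff Δ(5,1,6) = 1/858; Σ_t [0,0]: t=0:+1/3628800 = 1/3628800; (3j)²=1/78 [(5 1 6; 5 0 -5)], sign=-1
I_A²/I_B² = (15/286)/(1/78) = 45/11

45/11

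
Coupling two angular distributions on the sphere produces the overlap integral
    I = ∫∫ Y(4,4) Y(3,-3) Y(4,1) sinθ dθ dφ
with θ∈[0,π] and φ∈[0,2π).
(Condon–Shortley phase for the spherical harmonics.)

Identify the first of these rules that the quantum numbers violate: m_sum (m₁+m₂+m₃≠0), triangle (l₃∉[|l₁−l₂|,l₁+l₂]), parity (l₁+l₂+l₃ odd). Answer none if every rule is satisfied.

m_sum

azimuthal sum: 4 − 3 + 1 = 2  ✗
1 ≤ 4 ≤ 7 (triangle on l)
L = 4 + 3 + 4 = 11 (odd)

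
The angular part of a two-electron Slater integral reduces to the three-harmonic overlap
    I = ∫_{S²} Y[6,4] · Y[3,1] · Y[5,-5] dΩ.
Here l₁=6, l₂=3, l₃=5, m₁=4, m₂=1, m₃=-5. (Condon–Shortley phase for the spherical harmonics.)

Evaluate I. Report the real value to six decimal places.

-0.152880

Checks pass: Σm=0; 14 even; l₃=5∈[3,9].
(2·6+1)(2·3+1)(2·5+1) = 1001
Δ: 4! 8! 2! / 15! → 1/675675
sum: t=1:−1/8640 t=2:+1/2304 t=3:−1/8640 = 7/34560
3j²(6 3 5; 0 0 0) = Δ·Π!·Σ² = 7/429  (sign -1)
sum: t=2:+1/322560 = 1/322560
3j²(6 3 5; 4 1 -5) = Δ·Π!·Σ² = 18/1001  (sign +1)
combine: 4πI² = 1001·7/429·18/1001 = 42/143
take √, sign -1: I = -0.15288036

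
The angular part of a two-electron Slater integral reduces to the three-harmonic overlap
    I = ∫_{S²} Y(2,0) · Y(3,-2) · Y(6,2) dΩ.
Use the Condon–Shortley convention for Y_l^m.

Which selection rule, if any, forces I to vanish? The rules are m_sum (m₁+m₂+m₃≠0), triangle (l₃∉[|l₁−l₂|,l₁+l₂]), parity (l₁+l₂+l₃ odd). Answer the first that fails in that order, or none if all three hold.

azimuthal sum: 0 − 2 + 2 = 0  ✓
1 ≤ 6 ≤ 5 (triangle on l)  ✗
L = 2 + 3 + 6 = 11 (odd)

triangle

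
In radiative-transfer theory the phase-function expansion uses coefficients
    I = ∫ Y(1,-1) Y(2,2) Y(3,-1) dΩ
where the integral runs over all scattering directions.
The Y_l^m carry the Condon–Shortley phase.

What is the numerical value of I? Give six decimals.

Checks pass: Σm=0; 6 even; l₃=3∈[1,3].
(2·1+1)(2·2+1)(2·3+1) = 105
Δ: 0! 2! 4! / 7! → 1/105
sum: t=0:+1/4 = 1/4
3j²(1 2 3; 0 0 0) = Δ·Π!·Σ² = 3/35  (sign -1)
sum: t=0:+1/48 = 1/48
3j²(1 2 3; -1 2 -1) = Δ·Π!·Σ² = 1/105  (sign +1)
combine: 4πI² = 105·3/35·1/105 = 3/35
take √, sign -1: I = -0.08258890

-0.082589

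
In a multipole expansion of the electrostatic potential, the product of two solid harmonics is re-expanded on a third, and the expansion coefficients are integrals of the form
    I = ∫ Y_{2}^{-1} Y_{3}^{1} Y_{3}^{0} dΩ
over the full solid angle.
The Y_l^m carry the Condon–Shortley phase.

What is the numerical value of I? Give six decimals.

-0.059471

m-sum 0 ✓  L=8 even ✓  1≤3≤5 ✓
Π(2lᵢ+1) = 5×7×7 = 245
triangle coeff Δ(2,3,3) = 1/3780
Σ_t [0,2]: t=0:+1/24 t=1:−1/4 t=2:+1/24 = -1/6
(3j)²=4/105 [(2 3 3; 0 0 0)], sign=+1
Σ_t [1,2]: t=1:−1/12 t=2:+1/8 = 1/24
(3j)²=1/210 [(2 3 3; -1 1 0)], sign=-1
⇒ 4πI² = 2/45
I = (-1)√(2/45/(4π)) = -0.05947080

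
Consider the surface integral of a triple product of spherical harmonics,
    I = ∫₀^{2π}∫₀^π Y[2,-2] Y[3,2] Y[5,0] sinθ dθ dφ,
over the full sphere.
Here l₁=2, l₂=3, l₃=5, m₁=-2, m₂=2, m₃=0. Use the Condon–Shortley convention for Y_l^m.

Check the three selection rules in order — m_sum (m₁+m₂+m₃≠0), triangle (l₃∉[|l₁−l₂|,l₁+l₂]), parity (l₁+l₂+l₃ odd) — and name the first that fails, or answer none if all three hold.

m₁+m₂+m₃ = -2 + 2 + 0 = 0  ✓
triangle: |2−3|=1 ≤ l₃=5 ≤ 2+3=5  ✓
parity: l₁+l₂+l₃ = 10 is even  ✓

none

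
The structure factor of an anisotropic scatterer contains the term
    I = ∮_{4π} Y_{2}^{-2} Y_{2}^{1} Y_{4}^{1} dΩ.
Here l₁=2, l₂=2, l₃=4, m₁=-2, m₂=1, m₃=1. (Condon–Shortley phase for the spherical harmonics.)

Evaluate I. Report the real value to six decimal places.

Rules hold: Σm=0, L=8 even, 0≤4≤4.
N = 5·5·9 = 225
Δ = 0!·4!·4!/9! = 1/630
Racah Σ t=0..0: t=0:+1/16 = 1/16
⇒ 3j(2 2 4; 0 0 0)² = 2/35, sgn +1
Racah Σ t=0..0: t=0:+1/144 = 1/144
⇒ 3j(2 2 4; -2 1 1)² = 1/126, sgn -1
4πI² = N·(3j₀)²·(3jₘ)² = 5/49
I = -1·√(0.102041/4π) = -0.09011188

-0.090112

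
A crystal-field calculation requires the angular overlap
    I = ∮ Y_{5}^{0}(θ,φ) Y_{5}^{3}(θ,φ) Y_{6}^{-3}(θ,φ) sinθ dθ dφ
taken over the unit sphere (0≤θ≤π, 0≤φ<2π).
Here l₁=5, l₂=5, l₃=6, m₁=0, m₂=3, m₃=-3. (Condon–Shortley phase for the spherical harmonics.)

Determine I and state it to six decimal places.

Rules hold: Σm=0, L=16 even, 0≤6≤10.
N = 11·11·13 = 1573
Δ = 4!·6!·6!/17! = 1/28588560
Racah Σ t=0..4: t=0:+1/345600 t=1:−1/13824 t=2:+1/5184 t=3:−1/13824 t=4:+1/345600 = 7/129600
⇒ 3j(5 5 6; 0 0 0)² = 80/7293, sgn +1
Racah Σ t=2..4: t=2:+1/103680 t=3:−1/34560 t=4:+1/138240 = -1/82944
⇒ 3j(5 5 6; 0 3 -3)² = 125/9724, sgn +1
4πI² = N·(3j₀)²·(3jₘ)² = 2500/11271
I = +1·√(0.221808/4π) = 0.13285682

0.132857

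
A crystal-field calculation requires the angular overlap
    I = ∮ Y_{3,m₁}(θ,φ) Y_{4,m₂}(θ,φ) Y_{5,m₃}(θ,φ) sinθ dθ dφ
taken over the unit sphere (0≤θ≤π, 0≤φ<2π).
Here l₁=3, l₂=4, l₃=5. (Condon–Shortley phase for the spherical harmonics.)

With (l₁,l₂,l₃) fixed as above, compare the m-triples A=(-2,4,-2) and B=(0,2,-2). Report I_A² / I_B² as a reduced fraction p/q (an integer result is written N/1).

70/3

l's match ⇒ only the (l;m) 3-j factors differ between A and B.
A: triangle coeff Δ(3,4,5) = 1/180180; Σ_t [2,2]: t=2:+1/8640 = 1/8640; (3j)²=14/1287 [(3 4 5; -2 4 -2)], sign=-1
B: triangle coeff Δ(3,4,5) = 1/180180; Σ_t [0,2]: t=0:+1/8640 t=1:−1/480 t=2:+1/576 = -1/4320; (3j)²=1/2145 [(3 4 5; 0 2 -2)], sign=+1
I_A²/I_B² = (14/1287)/(1/2145) = 70/3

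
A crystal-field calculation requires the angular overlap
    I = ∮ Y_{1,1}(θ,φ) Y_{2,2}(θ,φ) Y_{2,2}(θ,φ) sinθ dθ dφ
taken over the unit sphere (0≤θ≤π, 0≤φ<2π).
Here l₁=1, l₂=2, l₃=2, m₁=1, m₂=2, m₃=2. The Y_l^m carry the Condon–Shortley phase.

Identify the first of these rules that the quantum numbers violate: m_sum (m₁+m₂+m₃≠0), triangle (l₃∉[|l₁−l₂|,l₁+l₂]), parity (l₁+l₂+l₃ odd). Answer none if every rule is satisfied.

Σmᵢ = 5  ✗
l₃∈[|l₁−l₂|,l₁+l₂]=[1,3], have l₃=2
Σlᵢ = 5 ⇒ odd

m_sum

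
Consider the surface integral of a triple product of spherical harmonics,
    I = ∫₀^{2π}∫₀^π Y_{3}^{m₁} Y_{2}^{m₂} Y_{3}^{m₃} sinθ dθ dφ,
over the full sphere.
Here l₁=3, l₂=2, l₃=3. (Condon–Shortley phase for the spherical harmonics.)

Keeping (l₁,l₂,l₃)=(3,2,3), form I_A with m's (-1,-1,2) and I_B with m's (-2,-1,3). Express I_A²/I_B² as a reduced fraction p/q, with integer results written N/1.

3/5

Shared (l₁,l₂,l₃)=(3,2,3): N and (l;000)² cancel in I_A²/I_B².
A: Δ = 2!·4!·2!/9! = 1/3780; Racah Σ t=0..1: t=0:+1/48 t=1:−1/12 = -1/16; ⇒ 3j(3 2 3; -1 -1 2)² = 1/28, sgn +1
B: Δ = 2!·4!·2!/9! = 1/3780; Racah Σ t=1..1: t=1:−1/48 = -1/48; ⇒ 3j(3 2 3; -2 -1 3)² = 5/84, sgn -1
I_A²/I_B² = (1/28)/(5/84) = 3/5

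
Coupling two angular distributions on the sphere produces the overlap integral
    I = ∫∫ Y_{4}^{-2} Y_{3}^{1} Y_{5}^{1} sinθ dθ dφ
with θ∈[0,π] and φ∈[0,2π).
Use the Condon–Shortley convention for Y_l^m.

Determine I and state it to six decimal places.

Rules hold: Σm=0, L=12 even, 1≤5≤7.
N = 9·7·11 = 693
Δ = 2!·6!·4!/13! = 1/180180
Racah Σ t=0..2: t=0:+1/576 t=1:−1/144 t=2:+1/576 = -1/288
⇒ 3j(4 3 5; 0 0 0)² = 20/1001, sgn +1
Racah Σ t=0..2: t=0:+1/34560 t=1:−1/720 t=2:+1/384 = 43/34560
⇒ 3j(4 3 5; -2 1 1)² = 1849/180180, sgn +1
4πI² = N·(3j₀)²·(3jₘ)² = 1849/13013
I = +1·√(0.142089/4π) = 0.10633465

0.106335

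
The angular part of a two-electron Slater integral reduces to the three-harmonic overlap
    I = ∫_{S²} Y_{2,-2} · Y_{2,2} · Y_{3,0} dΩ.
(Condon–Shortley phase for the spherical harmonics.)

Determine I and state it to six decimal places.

0.000000

Σlᵢ=7 odd — θ-integrand is odd under cosθ→−cosθ; I=0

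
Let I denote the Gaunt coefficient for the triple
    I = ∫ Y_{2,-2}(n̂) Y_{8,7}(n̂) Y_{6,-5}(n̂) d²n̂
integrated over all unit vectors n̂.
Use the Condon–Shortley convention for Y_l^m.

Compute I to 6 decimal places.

-0.313531

Rules hold: Σm=0, L=16 even, 6≤6≤10.
N = 5·17·13 = 1105
Δ = 4!·0!·12!/17! = 1/30940
Racah Σ t=2..2: t=2:+1/2073600 = 1/2073600
⇒ 3j(2 8 6; 0 0 0)² = 28/1105, sgn +1
Racah Σ t=4..4: t=4:+1/958003200 = 1/958003200
⇒ 3j(2 8 6; -2 7 -5)² = 3/68, sgn -1
4πI² = N·(3j₀)²·(3jₘ)² = 21/17
I = -1·√(1.23529/4π) = -0.31353083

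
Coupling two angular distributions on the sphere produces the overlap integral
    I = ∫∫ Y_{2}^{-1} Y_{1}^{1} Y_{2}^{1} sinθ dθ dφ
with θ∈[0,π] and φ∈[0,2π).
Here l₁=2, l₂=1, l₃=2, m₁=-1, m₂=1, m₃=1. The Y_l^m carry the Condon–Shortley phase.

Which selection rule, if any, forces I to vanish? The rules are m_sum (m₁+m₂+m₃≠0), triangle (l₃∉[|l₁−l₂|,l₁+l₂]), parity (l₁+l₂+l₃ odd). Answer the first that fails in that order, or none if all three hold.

azimuthal sum: -1 + 1 + 1 = 1  ✗
1 ≤ 2 ≤ 3 (triangle on l)
L = 2 + 1 + 2 = 5 (odd)

m_sum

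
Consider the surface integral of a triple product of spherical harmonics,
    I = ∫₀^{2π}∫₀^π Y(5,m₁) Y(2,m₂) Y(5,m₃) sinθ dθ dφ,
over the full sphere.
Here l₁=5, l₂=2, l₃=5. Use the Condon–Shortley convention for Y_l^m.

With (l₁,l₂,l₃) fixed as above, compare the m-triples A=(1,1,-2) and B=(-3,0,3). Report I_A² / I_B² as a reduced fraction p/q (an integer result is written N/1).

Shared (l₁,l₂,l₃)=(5,2,5): N and (l;000)² cancel in I_A²/I_B².
A: Δ = 2!·8!·2!/13! = 1/38610; Racah Σ t=1..2: t=1:−1/1440 t=2:+1/2880 = -1/2880; ⇒ 3j(5 2 5; 1 1 -2)² = 7/715, sgn +1
B: Δ = 2!·8!·2!/13! = 1/38610; Racah Σ t=0..2: t=0:+1/161280 t=1:−1/5040 t=2:+1/5760 = -1/53760; ⇒ 3j(5 2 5; -3 0 3)² = 1/4290, sgn -1
I_A²/I_B² = (7/715)/(1/4290) = 42/1

42/1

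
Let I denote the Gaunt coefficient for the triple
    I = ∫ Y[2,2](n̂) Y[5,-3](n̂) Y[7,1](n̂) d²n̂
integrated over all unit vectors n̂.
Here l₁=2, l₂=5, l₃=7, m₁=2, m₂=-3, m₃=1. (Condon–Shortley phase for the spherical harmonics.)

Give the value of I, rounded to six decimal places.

-0.043890

m-sum 0 ✓  L=14 even ✓  3≤7≤7 ✓
Π(2lᵢ+1) = 5×11×15 = 825
triangle coeff Δ(2,5,7) = 1/15015
Σ_t [0,0]: t=0:+1/57600 = 1/57600
(3j)²=21/715 [(2 5 7; 0 0 0)], sign=-1
Σ_t [0,0]: t=0:+1/1935360 = 1/1935360
(3j)²=1/1001 [(2 5 7; 2 -3 1)], sign=+1
⇒ 4πI² = 45/1859
I = (-1)√(45/1859/(4π)) = -0.04388960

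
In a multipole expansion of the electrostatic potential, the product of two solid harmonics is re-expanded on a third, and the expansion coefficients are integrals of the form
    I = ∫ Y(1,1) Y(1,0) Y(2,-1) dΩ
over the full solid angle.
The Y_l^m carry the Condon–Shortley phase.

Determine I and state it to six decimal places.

m-sum 0 ✓  L=4 even ✓  0≤2≤2 ✓
Π(2lᵢ+1) = 3×3×5 = 45
triangle coeff Δ(1,1,2) = 1/30
Σ_t [0,0]: t=0:+1/1 = 1/1
(3j)²=2/15 [(1 1 2; 0 0 0)], sign=+1
Σ_t [0,0]: t=0:+1/2 = 1/2
(3j)²=1/10 [(1 1 2; 1 0 -1)], sign=-1
⇒ 4πI² = 3/5
I = (-1)√(3/5/(4π)) = -0.21850969

-0.218510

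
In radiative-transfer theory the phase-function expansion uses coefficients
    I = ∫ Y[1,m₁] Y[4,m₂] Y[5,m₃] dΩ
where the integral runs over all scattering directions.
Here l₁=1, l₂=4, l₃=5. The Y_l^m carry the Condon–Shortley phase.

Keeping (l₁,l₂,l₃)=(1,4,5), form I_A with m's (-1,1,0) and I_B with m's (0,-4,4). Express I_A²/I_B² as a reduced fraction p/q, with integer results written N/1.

l's match ⇒ only the (l;m) 3-j factors differ between A and B.
A: triangle coeff Δ(1,4,5) = 1/495; Σ_t [0,0]: t=0:+1/1440 = 1/1440; (3j)²=2/99 [(1 4 5; -1 1 0)], sign=-1
B: triangle coeff Δ(1,4,5) = 1/495; Σ_t [0,0]: t=0:+1/40320 = 1/40320; (3j)²=1/55 [(1 4 5; 0 -4 4)], sign=-1
I_A²/I_B² = (2/99)/(1/55) = 10/9

10/9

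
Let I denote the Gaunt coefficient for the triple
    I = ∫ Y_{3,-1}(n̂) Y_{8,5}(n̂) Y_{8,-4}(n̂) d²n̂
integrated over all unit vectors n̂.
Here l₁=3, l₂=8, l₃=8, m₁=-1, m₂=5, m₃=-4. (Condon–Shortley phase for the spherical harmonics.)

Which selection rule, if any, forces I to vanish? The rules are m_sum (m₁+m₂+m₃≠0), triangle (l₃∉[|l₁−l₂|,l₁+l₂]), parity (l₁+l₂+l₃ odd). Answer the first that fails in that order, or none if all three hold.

parity

Σmᵢ = 0  ✓
l₃∈[|l₁−l₂|,l₁+l₂]=[5,11], have l₃=8  ✓
Σlᵢ = 19 ⇒ odd  ✗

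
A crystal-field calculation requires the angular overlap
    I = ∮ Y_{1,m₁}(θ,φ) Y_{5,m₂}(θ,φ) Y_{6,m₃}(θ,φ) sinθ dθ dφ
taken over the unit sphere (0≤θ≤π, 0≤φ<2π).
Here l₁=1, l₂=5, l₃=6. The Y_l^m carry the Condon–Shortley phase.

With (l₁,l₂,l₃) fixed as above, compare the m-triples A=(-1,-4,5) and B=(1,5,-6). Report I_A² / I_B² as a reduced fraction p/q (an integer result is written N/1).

5/6

Shared (l₁,l₂,l₃)=(1,5,6): N and (l;000)² cancel in I_A²/I_B².
A: Δ = 0!·2!·10!/13! = 1/858; Racah Σ t=0..0: t=0:+1/725760 = 1/725760; ⇒ 3j(1 5 6; -1 -4 5)² = 5/78, sgn -1
B: Δ = 0!·2!·10!/13! = 1/858; Racah Σ t=0..0: t=0:+1/7257600 = 1/7257600; ⇒ 3j(1 5 6; 1 5 -6)² = 1/13, sgn +1
I_A²/I_B² = (5/78)/(1/13) = 5/6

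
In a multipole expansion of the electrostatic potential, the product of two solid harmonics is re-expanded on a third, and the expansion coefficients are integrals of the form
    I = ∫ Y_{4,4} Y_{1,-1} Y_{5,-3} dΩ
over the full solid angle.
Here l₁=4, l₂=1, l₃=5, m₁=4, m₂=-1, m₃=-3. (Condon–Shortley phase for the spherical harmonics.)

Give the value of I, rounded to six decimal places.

-0.049106

Rules hold: Σm=0, L=10 even, 3≤5≤5.
N = 9·3·11 = 297
Δ = 0!·8!·2!/11! = 1/495
Racah Σ t=0..0: t=0:+1/576 = 1/576
⇒ 3j(4 1 5; 0 0 0)² = 5/99, sgn -1
Racah Σ t=0..0: t=0:+1/80640 = 1/80640
⇒ 3j(4 1 5; 4 -1 -3)² = 1/495, sgn +1
4πI² = N·(3j₀)²·(3jₘ)² = 1/33
I = -1·√(0.030303/4π) = -0.04910640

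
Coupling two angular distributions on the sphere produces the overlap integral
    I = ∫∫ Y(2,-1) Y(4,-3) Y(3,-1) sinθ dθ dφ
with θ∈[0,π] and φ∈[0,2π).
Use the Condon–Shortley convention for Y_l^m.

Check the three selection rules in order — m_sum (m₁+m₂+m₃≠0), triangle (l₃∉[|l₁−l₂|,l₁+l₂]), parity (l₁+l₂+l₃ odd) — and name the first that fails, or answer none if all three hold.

m₁+m₂+m₃ = -1 − 3 − 1 = -5  ✗
triangle: |2−4|=2 ≤ l₃=3 ≤ 2+4=6
parity: l₁+l₂+l₃ = 9 is odd

m_sum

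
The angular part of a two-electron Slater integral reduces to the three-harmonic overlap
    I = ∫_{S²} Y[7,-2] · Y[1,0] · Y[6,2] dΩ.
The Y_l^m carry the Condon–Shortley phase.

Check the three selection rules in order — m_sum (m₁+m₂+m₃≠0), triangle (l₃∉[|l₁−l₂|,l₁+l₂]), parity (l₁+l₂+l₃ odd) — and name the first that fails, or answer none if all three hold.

none

m₁+m₂+m₃ = -2 + 0 + 2 = 0  ✓
triangle: |7−1|=6 ≤ l₃=6 ≤ 7+1=8  ✓
parity: l₁+l₂+l₃ = 14 is even  ✓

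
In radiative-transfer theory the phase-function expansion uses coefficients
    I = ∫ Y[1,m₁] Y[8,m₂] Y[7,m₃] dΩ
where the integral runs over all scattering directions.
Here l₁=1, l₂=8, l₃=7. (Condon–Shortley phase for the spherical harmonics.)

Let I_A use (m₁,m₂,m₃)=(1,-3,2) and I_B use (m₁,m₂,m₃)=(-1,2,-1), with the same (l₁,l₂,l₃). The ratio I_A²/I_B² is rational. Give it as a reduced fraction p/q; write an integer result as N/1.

Same 1,8,7: normalisation and zero-m 3j drop out of the ratio.
A: Δ: 2! 0! 14! / 17! → 1/2040; sum: t=0:+1/87091200 = 1/87091200; 3j²(1 8 7; 1 -3 2) = Δ·Π!·Σ² = 11/408  (sign -1)
B: Δ: 2! 0! 14! / 17! → 1/2040; sum: t=2:+1/58060800 = 1/58060800; 3j²(1 8 7; -1 2 -1) = Δ·Π!·Σ² = 3/136  (sign +1)
I_A²/I_B² = (11/408)/(3/136) = 11/9

11/9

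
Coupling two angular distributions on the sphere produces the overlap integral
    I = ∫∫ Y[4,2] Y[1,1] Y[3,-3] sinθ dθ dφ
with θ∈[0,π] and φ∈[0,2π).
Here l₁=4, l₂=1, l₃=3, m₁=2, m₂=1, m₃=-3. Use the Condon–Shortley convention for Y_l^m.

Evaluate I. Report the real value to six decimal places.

Rules hold: Σm=0, L=8 even, 3≤3≤5.
N = 9·3·7 = 189
Δ = 2!·6!·0!/9! = 1/252
Racah Σ t=1..1: t=1:−1/36 = -1/36
⇒ 3j(4 1 3; 0 0 0)² = 4/63, sgn +1
Racah Σ t=2..2: t=2:+1/1440 = 1/1440
⇒ 3j(4 1 3; 2 1 -3)² = 1/252, sgn +1
4πI² = N·(3j₀)²·(3jₘ)² = 1/21
I = +1·√(0.047619/4π) = 0.06155813

0.061558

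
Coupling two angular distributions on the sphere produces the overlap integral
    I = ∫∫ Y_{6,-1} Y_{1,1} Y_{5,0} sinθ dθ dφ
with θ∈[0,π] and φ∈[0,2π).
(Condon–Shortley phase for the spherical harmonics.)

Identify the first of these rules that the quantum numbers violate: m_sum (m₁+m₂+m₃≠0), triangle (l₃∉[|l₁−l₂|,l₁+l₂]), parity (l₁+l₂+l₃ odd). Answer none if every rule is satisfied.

none

Σmᵢ = 0  ✓
l₃∈[|l₁−l₂|,l₁+l₂]=[5,7], have l₃=5  ✓
Σlᵢ = 12 ⇒ even  ✓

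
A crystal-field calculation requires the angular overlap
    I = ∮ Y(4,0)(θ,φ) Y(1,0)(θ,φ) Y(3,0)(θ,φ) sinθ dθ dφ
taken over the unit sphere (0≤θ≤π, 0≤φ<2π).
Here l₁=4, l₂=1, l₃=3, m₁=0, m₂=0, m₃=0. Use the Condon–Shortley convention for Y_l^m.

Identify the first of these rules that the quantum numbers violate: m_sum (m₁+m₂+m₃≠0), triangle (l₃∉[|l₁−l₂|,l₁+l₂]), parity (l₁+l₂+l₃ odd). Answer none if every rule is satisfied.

azimuthal sum: 0 + 0 + 0 = 0  ✓
3 ≤ 3 ≤ 5 (triangle on l)  ✓
L = 4 + 1 + 3 = 8 (even)  ✓

none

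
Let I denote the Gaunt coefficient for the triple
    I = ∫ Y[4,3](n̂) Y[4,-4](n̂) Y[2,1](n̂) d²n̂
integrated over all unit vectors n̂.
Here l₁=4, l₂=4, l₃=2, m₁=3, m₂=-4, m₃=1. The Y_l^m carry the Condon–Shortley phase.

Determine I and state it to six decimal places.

Checks pass: Σm=0; 10 even; l₃=2∈[0,8].
(2·4+1)(2·4+1)(2·2+1) = 405
Δ: 6! 2! 2! / 11! → 1/13860
sum: t=2:+1/192 t=3:−1/36 t=4:+1/192 = -5/288
3j²(4 4 2; 0 0 0) = Δ·Π!·Σ² = 20/693  (sign -1)
sum: t=0:+1/1440 = 1/1440
3j²(4 4 2; 3 -4 1) = Δ·Π!·Σ² = 7/165  (sign -1)
combine: 4πI² = 405·20/693·7/165 = 60/121
take √, sign +1: I = 0.19864517

0.198645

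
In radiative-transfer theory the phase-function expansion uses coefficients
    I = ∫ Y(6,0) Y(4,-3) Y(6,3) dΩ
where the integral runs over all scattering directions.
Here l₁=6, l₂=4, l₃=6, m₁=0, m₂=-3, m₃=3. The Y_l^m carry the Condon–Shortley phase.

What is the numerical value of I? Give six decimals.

Checks pass: Σm=0; 16 even; l₃=6∈[2,10].
(2·6+1)(2·4+1)(2·6+1) = 1521
Δ: 4! 8! 4! / 17! → 1/15315300
sum: t=0:+1/829440 t=1:−1/25920 t=2:+1/9216 t=3:−1/25920 t=4:+1/829440 = 7/207360
3j²(6 4 6; 0 0 0) = Δ·Π!·Σ² = 28/2431  (sign +1)
sum: t=0:+1/207360 t=1:−1/103680 = -1/207360
3j²(6 4 6; 0 -3 3) = Δ·Π!·Σ² = 21/2431  (sign +1)
combine: 4πI² = 1521·28/2431·21/2431 = 5292/34969
take √, sign +1: I = 0.10973960

0.109740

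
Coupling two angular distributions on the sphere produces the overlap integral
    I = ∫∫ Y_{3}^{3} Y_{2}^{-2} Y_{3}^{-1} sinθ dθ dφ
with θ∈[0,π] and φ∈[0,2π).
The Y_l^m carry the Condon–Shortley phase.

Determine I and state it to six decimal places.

Checks pass: Σm=0; 8 even; l₃=3∈[1,5].
(2·3+1)(2·2+1)(2·3+1) = 245
Δ: 2! 4! 2! / 9! → 1/3780
sum: t=0:+1/24 t=1:−1/4 t=2:+1/24 = -1/6
3j²(3 2 3; 0 0 0) = Δ·Π!·Σ² = 4/105  (sign +1)
sum: t=0:+1/96 = 1/96
3j²(3 2 3; 3 -2 -1) = Δ·Π!·Σ² = 1/42  (sign +1)
combine: 4πI² = 245·4/105·1/42 = 2/9
take √, sign +1: I = 0.13298076

0.132981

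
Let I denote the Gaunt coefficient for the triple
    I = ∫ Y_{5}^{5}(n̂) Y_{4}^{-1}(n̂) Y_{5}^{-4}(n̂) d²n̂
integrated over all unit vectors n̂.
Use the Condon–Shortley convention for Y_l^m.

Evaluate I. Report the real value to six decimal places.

Checks pass: Σm=0; 14 even; l₃=5∈[1,9].
(2·5+1)(2·4+1)(2·5+1) = 1089
Δ: 4! 6! 4! / 15! → 1/3153150
sum: t=0:+1/69120 t=1:−1/1728 t=2:+1/576 t=3:−1/1728 t=4:+1/69120 = 7/11520
3j²(5 4 5; 0 0 0) = Δ·Π!·Σ² = 2/143  (sign -1)
sum: t=0:+1/103680 = 1/103680
3j²(5 4 5; 5 -1 -4) = Δ·Π!·Σ² = 4/143  (sign -1)
combine: 4πI² = 1089·2/143·4/143 = 72/169
take √, sign +1: I = 0.18412721

0.184127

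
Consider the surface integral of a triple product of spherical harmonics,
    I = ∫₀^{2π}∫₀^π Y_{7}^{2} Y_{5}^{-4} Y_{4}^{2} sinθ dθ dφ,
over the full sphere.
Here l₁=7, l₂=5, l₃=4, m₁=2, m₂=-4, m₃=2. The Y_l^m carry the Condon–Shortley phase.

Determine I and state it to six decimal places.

-0.139414

Checks pass: Σm=0; 16 even; l₃=4∈[2,12].
(2·7+1)(2·5+1)(2·4+1) = 1485
Δ: 8! 6! 2! / 17! → 1/6126120
sum: t=3:−1/69120 t=4:+1/20736 t=5:−1/69120 = 1/51840
3j²(7 5 4; 0 0 0) = Δ·Π!·Σ² = 280/21879  (sign +1)
sum: t=0:+1/4838400 t=1:−1/483840 = -1/537600
3j²(7 5 4; 2 -4 2) = Δ·Π!·Σ² = 2187/170170  (sign -1)
combine: 4πI² = 1485·280/21879·2187/170170 = 131220/537251
take √, sign -1: I = -0.13941403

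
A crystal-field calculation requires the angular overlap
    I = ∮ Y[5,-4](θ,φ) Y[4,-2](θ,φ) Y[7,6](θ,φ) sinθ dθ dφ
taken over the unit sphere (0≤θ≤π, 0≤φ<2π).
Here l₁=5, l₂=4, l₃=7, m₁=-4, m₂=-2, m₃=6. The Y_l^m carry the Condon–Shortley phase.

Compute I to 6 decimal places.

0.061746

Checks pass: Σm=0; 16 even; l₃=7∈[1,9].
(2·5+1)(2·4+1)(2·7+1) = 1485
Δ: 2! 8! 6! / 17! → 1/6126120
sum: t=0:+1/69120 t=1:−1/20736 t=2:+1/69120 = -1/51840
3j²(5 4 7; 0 0 0) = Δ·Π!·Σ² = 280/21879  (sign +1)
sum: t=1:−1/4838400 t=2:+1/7257600 = -1/14515200
3j²(5 4 7; -4 -2 6) = Δ·Π!·Σ² = 3/1190  (sign +1)
combine: 4πI² = 1485·280/21879·3/1190 = 180/3757
take √, sign +1: I = 0.06174627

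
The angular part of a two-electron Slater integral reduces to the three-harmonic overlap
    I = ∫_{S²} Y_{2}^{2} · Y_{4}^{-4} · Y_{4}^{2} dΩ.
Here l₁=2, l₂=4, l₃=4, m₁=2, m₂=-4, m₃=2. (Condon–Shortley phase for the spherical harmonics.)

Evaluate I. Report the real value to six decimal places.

m-sum 0 ✓  L=10 even ✓  2≤4≤6 ✓
Π(2lᵢ+1) = 5×9×9 = 405
triangle coeff Δ(2,4,4) = 1/13860
Σ_t [0,2]: t=0:+1/192 t=1:−1/36 t=2:+1/192 = -5/288
(3j)²=20/693 [(2 4 4; 0 0 0)], sign=-1
Σ_t [0,0]: t=0:+1/2880 = 1/2880
(3j)²=2/165 [(2 4 4; 2 -4 2)], sign=+1
⇒ 4πI² = 120/847
I = (-1)√(120/847/(4π)) = -0.10618031

-0.106180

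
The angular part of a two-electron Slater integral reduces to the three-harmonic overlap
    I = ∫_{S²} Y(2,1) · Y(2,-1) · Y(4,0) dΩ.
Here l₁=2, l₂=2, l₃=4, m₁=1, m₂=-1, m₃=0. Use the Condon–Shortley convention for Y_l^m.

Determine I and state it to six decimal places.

Checks pass: Σm=0; 8 even; l₃=4∈[0,4].
(2·2+1)(2·2+1)(2·4+1) = 225
Δ: 0! 4! 4! / 9! → 1/630
sum: t=0:+1/16 = 1/16
3j²(2 2 4; 0 0 0) = Δ·Π!·Σ² = 2/35  (sign +1)
sum: t=0:+1/36 = 1/36
3j²(2 2 4; 1 -1 0) = Δ·Π!·Σ² = 8/315  (sign +1)
combine: 4πI² = 225·2/35·8/315 = 16/49
take √, sign +1: I = 0.16119702

0.161197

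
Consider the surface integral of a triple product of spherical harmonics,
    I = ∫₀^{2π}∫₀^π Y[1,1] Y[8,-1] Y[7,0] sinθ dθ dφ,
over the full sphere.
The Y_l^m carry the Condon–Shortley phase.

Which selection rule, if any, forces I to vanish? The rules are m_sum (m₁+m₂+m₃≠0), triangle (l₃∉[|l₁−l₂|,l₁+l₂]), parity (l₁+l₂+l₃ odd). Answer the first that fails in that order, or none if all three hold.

none

m₁+m₂+m₃ = 1 − 1 + 0 = 0  ✓
triangle: |1−8|=7 ≤ l₃=7 ≤ 1+8=9  ✓
parity: l₁+l₂+l₃ = 16 is even  ✓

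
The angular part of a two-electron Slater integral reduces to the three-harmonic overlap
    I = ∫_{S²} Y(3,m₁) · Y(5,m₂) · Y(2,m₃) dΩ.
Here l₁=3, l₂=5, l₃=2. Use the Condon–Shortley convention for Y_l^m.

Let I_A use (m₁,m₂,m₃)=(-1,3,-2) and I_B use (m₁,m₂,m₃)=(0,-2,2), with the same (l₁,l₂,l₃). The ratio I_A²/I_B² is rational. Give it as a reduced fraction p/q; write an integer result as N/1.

Same 3,5,2: normalisation and zero-m 3j drop out of the ratio.
A: Δ: 6! 0! 4! / 11! → 1/2310; sum: t=4:+1/1152 = 1/1152; 3j²(3 5 2; -1 3 -2) = Δ·Π!·Σ² = 1/33  (sign +1)
B: Δ: 6! 0! 4! / 11! → 1/2310; sum: t=3:−1/864 = -1/864; 3j²(3 5 2; 0 -2 2) = Δ·Π!·Σ² = 1/66  (sign -1)
I_A²/I_B² = (1/33)/(1/66) = 2/1

2/1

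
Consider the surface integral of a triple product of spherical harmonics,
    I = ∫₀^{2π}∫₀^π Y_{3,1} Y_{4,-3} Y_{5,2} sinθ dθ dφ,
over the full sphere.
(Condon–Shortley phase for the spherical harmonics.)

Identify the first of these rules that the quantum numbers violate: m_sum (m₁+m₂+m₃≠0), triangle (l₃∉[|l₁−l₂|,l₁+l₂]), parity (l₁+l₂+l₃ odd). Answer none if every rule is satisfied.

none

m₁+m₂+m₃ = 1 − 3 + 2 = 0  ✓
triangle: |3−4|=1 ≤ l₃=5 ≤ 3+4=7  ✓
parity: l₁+l₂+l₃ = 12 is even  ✓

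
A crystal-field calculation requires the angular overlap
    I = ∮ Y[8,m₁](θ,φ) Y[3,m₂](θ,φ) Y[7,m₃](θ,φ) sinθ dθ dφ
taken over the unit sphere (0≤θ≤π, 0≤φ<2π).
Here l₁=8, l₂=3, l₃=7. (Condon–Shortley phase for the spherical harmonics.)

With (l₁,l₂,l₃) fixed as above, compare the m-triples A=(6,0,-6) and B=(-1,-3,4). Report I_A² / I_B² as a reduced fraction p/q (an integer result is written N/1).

4563/1375

Same 8,3,7: normalisation and zero-m 3j drop out of the ratio.
A: Δ: 4! 12! 2! / 19! → 1/5290740; sum: t=1:−1/479001600 t=2:+1/1916006400 = -1/638668800; 3j²(8 3 7; 6 0 -6) = Δ·Π!·Σ² = 117/6460  (sign +1)
B: Δ: 4! 12! 2! / 19! → 1/5290740; sum: t=0:+1/104509440 = 1/104509440; 3j²(8 3 7; -1 -3 4) = Δ·Π!·Σ² = 275/50388  (sign -1)
I_A²/I_B² = (117/6460)/(275/50388) = 4563/1375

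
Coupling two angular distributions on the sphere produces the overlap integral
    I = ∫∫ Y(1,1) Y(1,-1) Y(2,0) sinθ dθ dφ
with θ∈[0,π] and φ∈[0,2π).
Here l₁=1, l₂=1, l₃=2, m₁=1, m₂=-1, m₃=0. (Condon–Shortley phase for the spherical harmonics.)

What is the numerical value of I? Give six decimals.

Rules hold: Σm=0, L=4 even, 0≤2≤2.
N = 3·3·5 = 45
Δ = 0!·2!·2!/5! = 1/30
Racah Σ t=0..0: t=0:+1/1 = 1/1
⇒ 3j(1 1 2; 0 0 0)² = 2/15, sgn +1
Racah Σ t=0..0: t=0:+1/4 = 1/4
⇒ 3j(1 1 2; 1 -1 0)² = 1/30, sgn +1
4πI² = N·(3j₀)²·(3jₘ)² = 1/5
I = +1·√(0.2/4π) = 0.12615663

0.126157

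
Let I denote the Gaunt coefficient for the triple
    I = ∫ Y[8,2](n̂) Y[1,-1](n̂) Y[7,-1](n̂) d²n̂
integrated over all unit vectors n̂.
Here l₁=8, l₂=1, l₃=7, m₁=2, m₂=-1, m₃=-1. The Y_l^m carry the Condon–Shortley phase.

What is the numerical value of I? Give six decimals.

m-sum 0 ✓  L=16 even ✓  7≤7≤9 ✓
Π(2lᵢ+1) = 17×3×15 = 765
triangle coeff Δ(8,1,7) = 1/2040
Σ_t [1,1]: t=1:−1/25401600 = -1/25401600
(3j)²=8/255 [(8 1 7; 0 0 0)], sign=+1
Σ_t [0,0]: t=0:+1/58060800 = 1/58060800
(3j)²=3/136 [(8 1 7; 2 -1 -1)], sign=+1
⇒ 4πI² = 9/17
I = (+1)√(9/17/(4π)) = 0.20525411

0.205254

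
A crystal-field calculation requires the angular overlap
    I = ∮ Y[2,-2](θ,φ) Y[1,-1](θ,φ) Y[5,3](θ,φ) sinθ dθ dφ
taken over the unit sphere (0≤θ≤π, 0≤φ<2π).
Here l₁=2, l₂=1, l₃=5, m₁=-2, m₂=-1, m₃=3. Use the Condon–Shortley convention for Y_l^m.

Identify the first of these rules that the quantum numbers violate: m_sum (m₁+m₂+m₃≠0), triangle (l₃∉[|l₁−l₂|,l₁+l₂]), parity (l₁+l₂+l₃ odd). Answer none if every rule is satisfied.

triangle

Σmᵢ = 0  ✓
l₃∈[|l₁−l₂|,l₁+l₂]=[1,3], have l₃=5  ✗
Σlᵢ = 8 ⇒ even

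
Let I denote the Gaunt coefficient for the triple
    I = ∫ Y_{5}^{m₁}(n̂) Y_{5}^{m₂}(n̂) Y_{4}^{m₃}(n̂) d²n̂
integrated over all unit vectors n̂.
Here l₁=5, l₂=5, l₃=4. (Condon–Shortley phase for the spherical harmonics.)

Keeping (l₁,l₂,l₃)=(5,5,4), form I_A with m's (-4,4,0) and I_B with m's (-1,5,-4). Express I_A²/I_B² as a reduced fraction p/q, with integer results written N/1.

Same 5,5,4: normalisation and zero-m 3j drop out of the ratio.
A: Δ: 6! 4! 4! / 15! → 1/3153150; sum: t=5:−1/69120 t=6:+1/25920 = 1/41472; 3j²(5 5 4; -4 4 0) = Δ·Π!·Σ² = 2/143  (sign +1)
B: Δ: 6! 4! 4! / 15! → 1/3153150; sum: t=6:+1/414720 = 1/414720; 3j²(5 5 4; -1 5 -4) = Δ·Π!·Σ² = 2/429  (sign +1)
I_A²/I_B² = (2/143)/(2/429) = 3/1

3/1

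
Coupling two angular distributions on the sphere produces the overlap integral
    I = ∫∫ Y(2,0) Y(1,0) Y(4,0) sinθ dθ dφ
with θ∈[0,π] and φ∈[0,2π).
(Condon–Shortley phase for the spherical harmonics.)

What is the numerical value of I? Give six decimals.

0.000000

|2−1|≤4≤2+1 violated ⇒ I = 0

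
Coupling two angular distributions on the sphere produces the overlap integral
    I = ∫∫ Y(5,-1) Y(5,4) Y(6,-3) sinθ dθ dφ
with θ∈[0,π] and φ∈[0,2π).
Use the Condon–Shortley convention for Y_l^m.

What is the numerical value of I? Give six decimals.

Rules hold: Σm=0, L=16 even, 0≤6≤10.
N = 11·11·13 = 1573
Δ = 4!·6!·6!/17! = 1/28588560
Racah Σ t=0..4: t=0:+1/345600 t=1:−1/13824 t=2:+1/5184 t=3:−1/13824 t=4:+1/345600 = 7/129600
⇒ 3j(5 5 6; 0 0 0)² = 80/7293, sgn +1
Racah Σ t=3..4: t=3:−1/155520 t=4:+1/138240 = 1/1244160
⇒ 3j(5 5 6; -1 4 -3)² = 3/9724, sgn -1
4πI² = N·(3j₀)²·(3jₘ)² = 20/3757
I = -1·√(0.0053234/4π) = -0.02058209

-0.020582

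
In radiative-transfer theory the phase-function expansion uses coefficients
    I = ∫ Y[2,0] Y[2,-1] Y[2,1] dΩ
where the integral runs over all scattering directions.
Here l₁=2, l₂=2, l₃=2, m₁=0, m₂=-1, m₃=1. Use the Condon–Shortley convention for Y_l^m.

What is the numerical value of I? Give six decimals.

-0.090112

Rules hold: Σm=0, L=6 even, 0≤2≤4.
N = 5·5·5 = 125
Δ = 2!·2!·2!/7! = 1/630
Racah Σ t=0..2: t=0:+1/8 t=1:−1/1 t=2:+1/8 = -3/4
⇒ 3j(2 2 2; 0 0 0)² = 2/35, sgn -1
Racah Σ t=0..1: t=0:+1/4 t=1:−1/2 = -1/4
⇒ 3j(2 2 2; 0 -1 1)² = 1/70, sgn +1
4πI² = N·(3j₀)²·(3jₘ)² = 5/49
I = -1·√(0.102041/4π) = -0.09011188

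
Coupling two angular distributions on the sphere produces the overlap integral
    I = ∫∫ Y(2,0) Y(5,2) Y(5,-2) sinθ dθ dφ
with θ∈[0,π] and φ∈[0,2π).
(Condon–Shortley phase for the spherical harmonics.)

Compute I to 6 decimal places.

0.097044

m-sum 0 ✓  L=12 even ✓  3≤5≤7 ✓
Π(2lᵢ+1) = 5×11×11 = 605
triangle coeff Δ(2,5,5) = 1/38610
Σ_t [0,2]: t=0:+1/2880 t=1:−1/576 t=2:+1/2880 = -1/960
(3j)²=10/429 [(2 5 5; 0 0 0)], sign=+1
Σ_t [0,2]: t=0:+1/20160 t=1:−1/1440 t=2:+1/2880 = -1/3360
(3j)²=6/715 [(2 5 5; 0 2 -2)], sign=+1
⇒ 4πI² = 20/169
I = (+1)√(20/169/(4π)) = 0.09704356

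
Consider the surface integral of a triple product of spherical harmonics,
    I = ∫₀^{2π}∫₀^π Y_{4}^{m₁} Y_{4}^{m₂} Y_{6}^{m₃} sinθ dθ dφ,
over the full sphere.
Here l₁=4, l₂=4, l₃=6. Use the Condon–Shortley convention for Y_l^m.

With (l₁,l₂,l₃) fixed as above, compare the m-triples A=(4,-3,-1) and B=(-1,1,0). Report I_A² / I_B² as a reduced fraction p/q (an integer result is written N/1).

84/1

Shared (l₁,l₂,l₃)=(4,4,6): N and (l;000)² cancel in I_A²/I_B².
A: Δ = 2!·6!·6!/15! = 1/1261260; Racah Σ t=0..0: t=0:+1/172800 = 1/172800; ⇒ 3j(4 4 6; 4 -3 -1)² = 7/2145, sgn -1
B: Δ = 2!·6!·6!/15! = 1/1261260; Racah Σ t=0..2: t=0:+1/28800 t=1:−1/2304 t=2:+1/2592 = -7/518400; ⇒ 3j(4 4 6; -1 1 0)² = 1/25740, sgn -1
I_A²/I_B² = (7/2145)/(1/25740) = 84/1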